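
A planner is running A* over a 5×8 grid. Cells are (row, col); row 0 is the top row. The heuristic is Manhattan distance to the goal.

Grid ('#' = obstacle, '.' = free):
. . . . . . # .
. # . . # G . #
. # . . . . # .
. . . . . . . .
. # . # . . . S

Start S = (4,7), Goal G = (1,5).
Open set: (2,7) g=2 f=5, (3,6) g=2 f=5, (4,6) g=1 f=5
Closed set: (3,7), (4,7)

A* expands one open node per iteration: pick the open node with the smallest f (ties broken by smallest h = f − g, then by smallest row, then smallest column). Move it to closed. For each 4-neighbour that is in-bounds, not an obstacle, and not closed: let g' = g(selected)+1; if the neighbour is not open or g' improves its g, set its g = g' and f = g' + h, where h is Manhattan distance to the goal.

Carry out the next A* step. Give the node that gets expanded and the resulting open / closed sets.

step 1: expand (2,7) (f=5, h=3) → closed; open now [(3,6) g=2 f=5, (4,6) g=1 f=5]

expanded=(2,7); open=[(3,6) g=2 f=5, (4,6) g=1 f=5]; closed=[(2,7), (3,7), (4,7)]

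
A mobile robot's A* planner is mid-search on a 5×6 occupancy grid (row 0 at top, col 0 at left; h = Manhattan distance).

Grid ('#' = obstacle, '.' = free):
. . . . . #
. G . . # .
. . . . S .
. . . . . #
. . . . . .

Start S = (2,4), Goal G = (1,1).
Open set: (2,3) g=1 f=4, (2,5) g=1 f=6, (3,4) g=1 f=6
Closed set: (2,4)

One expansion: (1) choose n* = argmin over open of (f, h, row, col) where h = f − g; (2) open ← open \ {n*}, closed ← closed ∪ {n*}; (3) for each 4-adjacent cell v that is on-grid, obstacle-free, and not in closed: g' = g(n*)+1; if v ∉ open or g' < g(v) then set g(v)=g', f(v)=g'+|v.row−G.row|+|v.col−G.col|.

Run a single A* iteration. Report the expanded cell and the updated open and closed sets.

expanded=(2,3); open=[(1,3) g=2 f=4, (2,2) g=2 f=4, (2,5) g=1 f=6, (3,3) g=2 f=6, (3,4) g=1 f=6]; closed=[(2,3), (2,4)]

step 1: expand (2,3) (f=4, h=3) → closed; open now [(1,3) g=2 f=4, (2,2) g=2 f=4, (2,5) g=1 f=6, (3,3) g=2 f=6, (3,4) g=1 f=6]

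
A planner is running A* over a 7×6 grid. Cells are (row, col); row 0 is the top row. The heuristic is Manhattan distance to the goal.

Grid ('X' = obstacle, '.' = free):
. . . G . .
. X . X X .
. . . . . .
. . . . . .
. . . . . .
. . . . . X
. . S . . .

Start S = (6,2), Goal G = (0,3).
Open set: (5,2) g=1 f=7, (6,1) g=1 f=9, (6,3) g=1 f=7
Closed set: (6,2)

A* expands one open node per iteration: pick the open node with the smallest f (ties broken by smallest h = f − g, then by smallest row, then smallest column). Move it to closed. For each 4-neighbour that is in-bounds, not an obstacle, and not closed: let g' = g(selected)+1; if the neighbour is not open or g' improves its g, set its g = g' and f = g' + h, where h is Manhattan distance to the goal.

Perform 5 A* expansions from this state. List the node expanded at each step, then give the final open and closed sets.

step 1: expand (5,2) (f=7, h=6) → closed; open now [(4,2) g=2 f=7, (5,1) g=2 f=9, (5,3) g=2 f=7, (6,1) g=1 f=9, (6,3) g=1 f=7]
step 2: expand (4,2) (f=7, h=5) → closed; open now [(3,2) g=3 f=7, (4,1) g=3 f=9, (4,3) g=3 f=7, (5,1) g=2 f=9, (5,3) g=2 f=7, (6,1) g=1 f=9, (6,3) g=1 f=7]
step 3: expand (3,2) (f=7, h=4) → closed; open now [(2,2) g=4 f=7, (3,1) g=4 f=9, (3,3) g=4 f=7, (4,1) g=3 f=9, (4,3) g=3 f=7, (5,1) g=2 f=9, (5,3) g=2 f=7, (6,1) g=1 f=9, (6,3) g=1 f=7]
step 4: expand (2,2) (f=7, h=3) → closed; open now [(1,2) g=5 f=7, (2,1) g=5 f=9, (2,3) g=5 f=7, (3,1) g=4 f=9, (3,3) g=4 f=7, (4,1) g=3 f=9, (4,3) g=3 f=7, (5,1) g=2 f=9, (5,3) g=2 f=7, (6,1) g=1 f=9, (6,3) g=1 f=7]
step 5: expand (1,2) (f=7, h=2) → closed; open now [(0,2) g=6 f=7, (2,1) g=5 f=9, (2,3) g=5 f=7, (3,1) g=4 f=9, (3,3) g=4 f=7, (4,1) g=3 f=9, (4,3) g=3 f=7, (5,1) g=2 f=9, (5,3) g=2 f=7, (6,1) g=1 f=9, (6,3) g=1 f=7]

order=[(5,2) → (4,2) → (3,2) → (2,2) → (1,2)]; open=[(0,2) g=6 f=7, (2,1) g=5 f=9, (2,3) g=5 f=7, (3,1) g=4 f=9, (3,3) g=4 f=7, (4,1) g=3 f=9, (4,3) g=3 f=7, (5,1) g=2 f=9, (5,3) g=2 f=7, (6,1) g=1 f=9, (6,3) g=1 f=7]; closed=[(1,2), (2,2), (3,2), (4,2), (5,2), (6,2)]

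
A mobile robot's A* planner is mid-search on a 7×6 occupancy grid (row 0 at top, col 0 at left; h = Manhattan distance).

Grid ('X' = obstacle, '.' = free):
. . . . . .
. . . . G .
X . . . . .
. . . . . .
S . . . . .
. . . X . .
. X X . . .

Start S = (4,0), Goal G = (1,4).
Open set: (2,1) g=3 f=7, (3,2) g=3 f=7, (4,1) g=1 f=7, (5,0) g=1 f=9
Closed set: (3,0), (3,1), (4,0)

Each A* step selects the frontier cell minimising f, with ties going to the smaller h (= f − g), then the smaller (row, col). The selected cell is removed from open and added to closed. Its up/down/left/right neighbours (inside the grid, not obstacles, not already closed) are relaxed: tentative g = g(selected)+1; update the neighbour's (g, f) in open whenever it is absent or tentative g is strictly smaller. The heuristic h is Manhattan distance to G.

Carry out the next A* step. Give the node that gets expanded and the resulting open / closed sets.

expanded=(2,1); open=[(1,1) g=4 f=7, (2,2) g=4 f=7, (3,2) g=3 f=7, (4,1) g=1 f=7, (5,0) g=1 f=9]; closed=[(2,1), (3,0), (3,1), (4,0)]

step 1: expand (2,1) (f=7, h=4) → closed; open now [(1,1) g=4 f=7, (2,2) g=4 f=7, (3,2) g=3 f=7, (4,1) g=1 f=7, (5,0) g=1 f=9]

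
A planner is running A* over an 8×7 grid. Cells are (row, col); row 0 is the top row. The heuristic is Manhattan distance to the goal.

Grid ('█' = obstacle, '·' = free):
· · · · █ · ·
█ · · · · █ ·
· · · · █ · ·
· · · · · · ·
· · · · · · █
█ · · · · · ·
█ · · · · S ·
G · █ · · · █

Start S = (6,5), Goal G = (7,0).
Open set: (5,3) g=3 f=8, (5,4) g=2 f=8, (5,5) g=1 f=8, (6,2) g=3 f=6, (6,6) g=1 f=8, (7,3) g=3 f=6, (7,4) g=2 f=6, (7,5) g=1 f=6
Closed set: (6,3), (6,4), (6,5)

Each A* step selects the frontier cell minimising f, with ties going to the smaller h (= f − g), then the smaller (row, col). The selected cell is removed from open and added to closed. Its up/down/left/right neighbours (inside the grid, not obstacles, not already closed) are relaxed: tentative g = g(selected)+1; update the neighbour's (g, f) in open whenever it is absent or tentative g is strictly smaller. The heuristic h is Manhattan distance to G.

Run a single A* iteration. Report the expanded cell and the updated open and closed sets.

expanded=(6,2); open=[(5,2) g=4 f=8, (5,3) g=3 f=8, (5,4) g=2 f=8, (5,5) g=1 f=8, (6,1) g=4 f=6, (6,6) g=1 f=8, (7,3) g=3 f=6, (7,4) g=2 f=6, (7,5) g=1 f=6]; closed=[(6,2), (6,3), (6,4), (6,5)]

step 1: expand (6,2) (f=6, h=3) → closed; open now [(5,2) g=4 f=8, (5,3) g=3 f=8, (5,4) g=2 f=8, (5,5) g=1 f=8, (6,1) g=4 f=6, (6,6) g=1 f=8, (7,3) g=3 f=6, (7,4) g=2 f=6, (7,5) g=1 f=6]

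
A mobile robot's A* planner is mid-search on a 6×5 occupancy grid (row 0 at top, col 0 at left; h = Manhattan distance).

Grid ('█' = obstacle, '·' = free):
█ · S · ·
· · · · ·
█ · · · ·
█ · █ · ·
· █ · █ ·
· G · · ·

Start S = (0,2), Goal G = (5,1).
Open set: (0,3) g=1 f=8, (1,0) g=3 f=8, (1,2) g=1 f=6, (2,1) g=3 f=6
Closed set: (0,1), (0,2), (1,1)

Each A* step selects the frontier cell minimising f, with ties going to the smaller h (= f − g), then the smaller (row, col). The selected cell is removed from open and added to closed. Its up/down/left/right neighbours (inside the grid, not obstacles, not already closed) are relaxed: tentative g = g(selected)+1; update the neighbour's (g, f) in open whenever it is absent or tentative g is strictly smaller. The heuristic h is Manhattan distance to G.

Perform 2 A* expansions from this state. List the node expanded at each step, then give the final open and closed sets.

order=[(2,1) → (3,1)]; open=[(0,3) g=1 f=8, (1,0) g=3 f=8, (1,2) g=1 f=6, (2,2) g=4 f=8]; closed=[(0,1), (0,2), (1,1), (2,1), (3,1)]

step 1: expand (2,1) (f=6, h=3) → closed; open now [(0,3) g=1 f=8, (1,0) g=3 f=8, (1,2) g=1 f=6, (2,2) g=4 f=8, (3,1) g=4 f=6]
step 2: expand (3,1) (f=6, h=2) → closed; open now [(0,3) g=1 f=8, (1,0) g=3 f=8, (1,2) g=1 f=6, (2,2) g=4 f=8]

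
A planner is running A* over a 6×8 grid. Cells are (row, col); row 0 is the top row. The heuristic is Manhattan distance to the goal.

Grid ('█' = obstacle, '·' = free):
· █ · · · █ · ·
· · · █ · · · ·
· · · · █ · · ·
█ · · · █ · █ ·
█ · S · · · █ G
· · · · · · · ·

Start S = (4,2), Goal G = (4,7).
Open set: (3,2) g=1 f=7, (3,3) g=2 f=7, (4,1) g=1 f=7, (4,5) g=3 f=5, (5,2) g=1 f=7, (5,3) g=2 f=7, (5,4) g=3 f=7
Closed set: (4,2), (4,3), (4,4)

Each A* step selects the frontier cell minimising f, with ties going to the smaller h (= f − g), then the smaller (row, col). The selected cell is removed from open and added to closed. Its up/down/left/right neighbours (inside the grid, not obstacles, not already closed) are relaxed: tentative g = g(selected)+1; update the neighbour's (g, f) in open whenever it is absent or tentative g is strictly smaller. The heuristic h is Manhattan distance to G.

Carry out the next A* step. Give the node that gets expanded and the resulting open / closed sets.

expanded=(4,5); open=[(3,2) g=1 f=7, (3,3) g=2 f=7, (3,5) g=4 f=7, (4,1) g=1 f=7, (5,2) g=1 f=7, (5,3) g=2 f=7, (5,4) g=3 f=7, (5,5) g=4 f=7]; closed=[(4,2), (4,3), (4,4), (4,5)]

step 1: expand (4,5) (f=5, h=2) → closed; open now [(3,2) g=1 f=7, (3,3) g=2 f=7, (3,5) g=4 f=7, (4,1) g=1 f=7, (5,2) g=1 f=7, (5,3) g=2 f=7, (5,4) g=3 f=7, (5,5) g=4 f=7]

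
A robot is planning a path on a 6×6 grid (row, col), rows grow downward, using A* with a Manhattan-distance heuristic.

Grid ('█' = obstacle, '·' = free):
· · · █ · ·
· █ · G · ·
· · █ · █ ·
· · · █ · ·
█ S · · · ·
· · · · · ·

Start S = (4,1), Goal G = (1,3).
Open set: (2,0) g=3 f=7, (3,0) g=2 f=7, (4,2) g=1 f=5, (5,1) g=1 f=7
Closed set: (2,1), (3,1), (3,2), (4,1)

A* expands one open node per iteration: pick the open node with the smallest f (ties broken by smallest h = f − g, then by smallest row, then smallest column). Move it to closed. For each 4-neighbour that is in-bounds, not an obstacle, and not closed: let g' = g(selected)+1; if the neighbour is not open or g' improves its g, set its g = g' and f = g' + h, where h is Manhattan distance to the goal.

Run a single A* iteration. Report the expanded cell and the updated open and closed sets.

expanded=(4,2); open=[(2,0) g=3 f=7, (3,0) g=2 f=7, (4,3) g=2 f=5, (5,1) g=1 f=7, (5,2) g=2 f=7]; closed=[(2,1), (3,1), (3,2), (4,1), (4,2)]

step 1: expand (4,2) (f=5, h=4) → closed; open now [(2,0) g=3 f=7, (3,0) g=2 f=7, (4,3) g=2 f=5, (5,1) g=1 f=7, (5,2) g=2 f=7]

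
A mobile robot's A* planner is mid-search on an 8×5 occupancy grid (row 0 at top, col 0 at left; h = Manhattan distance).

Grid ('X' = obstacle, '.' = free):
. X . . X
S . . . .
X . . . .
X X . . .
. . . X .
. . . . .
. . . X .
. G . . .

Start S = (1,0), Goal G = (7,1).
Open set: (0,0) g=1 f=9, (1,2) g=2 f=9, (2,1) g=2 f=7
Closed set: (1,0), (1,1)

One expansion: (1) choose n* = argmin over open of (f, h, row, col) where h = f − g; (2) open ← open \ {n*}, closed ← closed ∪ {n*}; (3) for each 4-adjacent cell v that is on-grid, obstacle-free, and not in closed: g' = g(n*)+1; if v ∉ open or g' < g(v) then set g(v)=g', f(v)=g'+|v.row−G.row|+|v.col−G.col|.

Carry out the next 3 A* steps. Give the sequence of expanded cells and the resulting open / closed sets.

step 1: expand (2,1) (f=7, h=5) → closed; open now [(0,0) g=1 f=9, (1,2) g=2 f=9, (2,2) g=3 f=9]
step 2: expand (2,2) (f=9, h=6) → closed; open now [(0,0) g=1 f=9, (1,2) g=2 f=9, (2,3) g=4 f=11, (3,2) g=4 f=9]
step 3: expand (3,2) (f=9, h=5) → closed; open now [(0,0) g=1 f=9, (1,2) g=2 f=9, (2,3) g=4 f=11, (3,3) g=5 f=11, (4,2) g=5 f=9]

order=[(2,1) → (2,2) → (3,2)]; open=[(0,0) g=1 f=9, (1,2) g=2 f=9, (2,3) g=4 f=11, (3,3) g=5 f=11, (4,2) g=5 f=9]; closed=[(1,0), (1,1), (2,1), (2,2), (3,2)]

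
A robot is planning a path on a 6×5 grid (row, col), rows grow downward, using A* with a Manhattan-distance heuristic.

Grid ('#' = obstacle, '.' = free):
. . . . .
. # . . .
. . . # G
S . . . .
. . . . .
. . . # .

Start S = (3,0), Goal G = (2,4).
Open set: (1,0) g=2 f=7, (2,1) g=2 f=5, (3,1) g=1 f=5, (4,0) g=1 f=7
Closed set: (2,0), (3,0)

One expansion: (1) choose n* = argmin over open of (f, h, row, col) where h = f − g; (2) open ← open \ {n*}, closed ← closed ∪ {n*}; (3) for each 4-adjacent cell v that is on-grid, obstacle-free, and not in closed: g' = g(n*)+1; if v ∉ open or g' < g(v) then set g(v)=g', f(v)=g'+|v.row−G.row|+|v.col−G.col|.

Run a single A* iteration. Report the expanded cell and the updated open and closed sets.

step 1: expand (2,1) (f=5, h=3) → closed; open now [(1,0) g=2 f=7, (2,2) g=3 f=5, (3,1) g=1 f=5, (4,0) g=1 f=7]

expanded=(2,1); open=[(1,0) g=2 f=7, (2,2) g=3 f=5, (3,1) g=1 f=5, (4,0) g=1 f=7]; closed=[(2,0), (2,1), (3,0)]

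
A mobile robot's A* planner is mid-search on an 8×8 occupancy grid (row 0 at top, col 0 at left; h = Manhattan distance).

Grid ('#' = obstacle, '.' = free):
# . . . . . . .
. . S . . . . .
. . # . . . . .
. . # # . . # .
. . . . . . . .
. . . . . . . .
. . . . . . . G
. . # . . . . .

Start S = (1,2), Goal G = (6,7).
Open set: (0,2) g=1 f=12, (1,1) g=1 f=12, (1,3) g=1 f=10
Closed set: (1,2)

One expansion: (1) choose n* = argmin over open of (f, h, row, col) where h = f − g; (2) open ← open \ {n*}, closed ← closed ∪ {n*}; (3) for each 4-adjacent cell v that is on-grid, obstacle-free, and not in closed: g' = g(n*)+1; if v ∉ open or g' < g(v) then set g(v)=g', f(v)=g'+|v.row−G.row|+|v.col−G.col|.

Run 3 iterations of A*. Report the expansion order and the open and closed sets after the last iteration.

order=[(1,3) → (1,4) → (1,5)]; open=[(0,2) g=1 f=12, (0,3) g=2 f=12, (0,4) g=3 f=12, (0,5) g=4 f=12, (1,1) g=1 f=12, (1,6) g=4 f=10, (2,3) g=2 f=10, (2,4) g=3 f=10, (2,5) g=4 f=10]; closed=[(1,2), (1,3), (1,4), (1,5)]

step 1: expand (1,3) (f=10, h=9) → closed; open now [(0,2) g=1 f=12, (0,3) g=2 f=12, (1,1) g=1 f=12, (1,4) g=2 f=10, (2,3) g=2 f=10]
step 2: expand (1,4) (f=10, h=8) → closed; open now [(0,2) g=1 f=12, (0,3) g=2 f=12, (0,4) g=3 f=12, (1,1) g=1 f=12, (1,5) g=3 f=10, (2,3) g=2 f=10, (2,4) g=3 f=10]
step 3: expand (1,5) (f=10, h=7) → closed; open now [(0,2) g=1 f=12, (0,3) g=2 f=12, (0,4) g=3 f=12, (0,5) g=4 f=12, (1,1) g=1 f=12, (1,6) g=4 f=10, (2,3) g=2 f=10, (2,4) g=3 f=10, (2,5) g=4 f=10]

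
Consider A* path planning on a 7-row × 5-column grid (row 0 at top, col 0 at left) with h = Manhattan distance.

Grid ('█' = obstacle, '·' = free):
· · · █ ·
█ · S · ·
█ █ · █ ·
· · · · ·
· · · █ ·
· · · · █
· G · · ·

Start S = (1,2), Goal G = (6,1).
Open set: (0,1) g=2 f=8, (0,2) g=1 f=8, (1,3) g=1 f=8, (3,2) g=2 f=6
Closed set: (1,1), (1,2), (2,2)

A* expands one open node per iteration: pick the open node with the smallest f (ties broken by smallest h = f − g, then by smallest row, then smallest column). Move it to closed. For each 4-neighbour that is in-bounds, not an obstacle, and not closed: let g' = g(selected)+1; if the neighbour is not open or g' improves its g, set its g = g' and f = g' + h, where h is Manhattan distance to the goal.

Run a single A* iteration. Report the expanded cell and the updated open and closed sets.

expanded=(3,2); open=[(0,1) g=2 f=8, (0,2) g=1 f=8, (1,3) g=1 f=8, (3,1) g=3 f=6, (3,3) g=3 f=8, (4,2) g=3 f=6]; closed=[(1,1), (1,2), (2,2), (3,2)]

step 1: expand (3,2) (f=6, h=4) → closed; open now [(0,1) g=2 f=8, (0,2) g=1 f=8, (1,3) g=1 f=8, (3,1) g=3 f=6, (3,3) g=3 f=8, (4,2) g=3 f=6]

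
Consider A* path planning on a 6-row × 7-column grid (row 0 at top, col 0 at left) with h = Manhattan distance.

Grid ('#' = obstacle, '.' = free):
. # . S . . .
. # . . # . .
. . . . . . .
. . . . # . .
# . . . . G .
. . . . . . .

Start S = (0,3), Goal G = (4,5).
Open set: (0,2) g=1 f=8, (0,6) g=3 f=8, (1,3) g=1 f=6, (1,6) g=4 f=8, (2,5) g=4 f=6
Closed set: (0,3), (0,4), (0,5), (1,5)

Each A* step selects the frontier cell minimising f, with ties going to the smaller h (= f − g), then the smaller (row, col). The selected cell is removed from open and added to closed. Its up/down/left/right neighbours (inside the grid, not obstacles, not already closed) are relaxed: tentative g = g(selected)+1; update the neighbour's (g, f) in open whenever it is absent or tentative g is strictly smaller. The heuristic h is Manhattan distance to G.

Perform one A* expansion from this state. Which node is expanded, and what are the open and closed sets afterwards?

expanded=(2,5); open=[(0,2) g=1 f=8, (0,6) g=3 f=8, (1,3) g=1 f=6, (1,6) g=4 f=8, (2,4) g=5 f=8, (2,6) g=5 f=8, (3,5) g=5 f=6]; closed=[(0,3), (0,4), (0,5), (1,5), (2,5)]

step 1: expand (2,5) (f=6, h=2) → closed; open now [(0,2) g=1 f=8, (0,6) g=3 f=8, (1,3) g=1 f=6, (1,6) g=4 f=8, (2,4) g=5 f=8, (2,6) g=5 f=8, (3,5) g=5 f=6]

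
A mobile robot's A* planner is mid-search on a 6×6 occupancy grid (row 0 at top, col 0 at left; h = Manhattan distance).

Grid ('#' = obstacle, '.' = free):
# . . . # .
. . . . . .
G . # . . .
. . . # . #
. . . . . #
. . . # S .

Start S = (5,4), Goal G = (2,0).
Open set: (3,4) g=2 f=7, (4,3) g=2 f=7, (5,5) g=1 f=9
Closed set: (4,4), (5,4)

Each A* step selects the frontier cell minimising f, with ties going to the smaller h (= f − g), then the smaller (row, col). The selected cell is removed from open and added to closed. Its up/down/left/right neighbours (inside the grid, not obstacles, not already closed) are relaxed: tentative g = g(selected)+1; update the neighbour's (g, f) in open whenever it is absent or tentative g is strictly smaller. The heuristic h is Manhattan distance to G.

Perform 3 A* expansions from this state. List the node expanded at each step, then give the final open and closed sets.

step 1: expand (3,4) (f=7, h=5) → closed; open now [(2,4) g=3 f=7, (4,3) g=2 f=7, (5,5) g=1 f=9]
step 2: expand (2,4) (f=7, h=4) → closed; open now [(1,4) g=4 f=9, (2,3) g=4 f=7, (2,5) g=4 f=9, (4,3) g=2 f=7, (5,5) g=1 f=9]
step 3: expand (2,3) (f=7, h=3) → closed; open now [(1,3) g=5 f=9, (1,4) g=4 f=9, (2,5) g=4 f=9, (4,3) g=2 f=7, (5,5) g=1 f=9]

order=[(3,4) → (2,4) → (2,3)]; open=[(1,3) g=5 f=9, (1,4) g=4 f=9, (2,5) g=4 f=9, (4,3) g=2 f=7, (5,5) g=1 f=9]; closed=[(2,3), (2,4), (3,4), (4,4), (5,4)]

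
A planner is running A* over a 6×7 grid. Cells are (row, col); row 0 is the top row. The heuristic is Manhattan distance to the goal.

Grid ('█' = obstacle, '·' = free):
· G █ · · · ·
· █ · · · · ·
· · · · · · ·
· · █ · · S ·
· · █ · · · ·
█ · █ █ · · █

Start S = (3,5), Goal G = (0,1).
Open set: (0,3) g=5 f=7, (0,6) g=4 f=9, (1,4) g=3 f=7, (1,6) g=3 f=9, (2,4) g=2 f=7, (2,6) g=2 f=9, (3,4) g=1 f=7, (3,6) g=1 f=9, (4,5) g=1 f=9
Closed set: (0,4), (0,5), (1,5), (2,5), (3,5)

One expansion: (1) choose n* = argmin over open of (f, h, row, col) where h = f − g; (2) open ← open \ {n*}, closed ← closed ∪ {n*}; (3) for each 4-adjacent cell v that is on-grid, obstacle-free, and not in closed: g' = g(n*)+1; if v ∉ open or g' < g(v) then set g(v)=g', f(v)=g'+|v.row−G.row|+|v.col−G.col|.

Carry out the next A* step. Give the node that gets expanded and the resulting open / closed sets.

step 1: expand (0,3) (f=7, h=2) → closed; open now [(0,6) g=4 f=9, (1,3) g=6 f=9, (1,4) g=3 f=7, (1,6) g=3 f=9, (2,4) g=2 f=7, (2,6) g=2 f=9, (3,4) g=1 f=7, (3,6) g=1 f=9, (4,5) g=1 f=9]

expanded=(0,3); open=[(0,6) g=4 f=9, (1,3) g=6 f=9, (1,4) g=3 f=7, (1,6) g=3 f=9, (2,4) g=2 f=7, (2,6) g=2 f=9, (3,4) g=1 f=7, (3,6) g=1 f=9, (4,5) g=1 f=9]; closed=[(0,3), (0,4), (0,5), (1,5), (2,5), (3,5)]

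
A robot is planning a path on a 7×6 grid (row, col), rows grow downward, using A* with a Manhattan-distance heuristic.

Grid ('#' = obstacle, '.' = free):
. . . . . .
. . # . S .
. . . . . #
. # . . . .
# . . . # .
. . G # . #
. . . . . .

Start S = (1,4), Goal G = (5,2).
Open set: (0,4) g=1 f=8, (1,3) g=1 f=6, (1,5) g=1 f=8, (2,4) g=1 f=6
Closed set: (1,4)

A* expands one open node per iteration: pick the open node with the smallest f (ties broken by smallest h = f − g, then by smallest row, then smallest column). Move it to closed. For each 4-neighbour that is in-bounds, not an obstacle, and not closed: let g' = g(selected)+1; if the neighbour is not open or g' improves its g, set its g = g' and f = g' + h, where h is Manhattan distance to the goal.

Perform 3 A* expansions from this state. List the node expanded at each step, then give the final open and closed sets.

order=[(1,3) → (2,3) → (2,2)]; open=[(0,3) g=2 f=8, (0,4) g=1 f=8, (1,5) g=1 f=8, (2,1) g=4 f=8, (2,4) g=1 f=6, (3,2) g=4 f=6, (3,3) g=3 f=6]; closed=[(1,3), (1,4), (2,2), (2,3)]

step 1: expand (1,3) (f=6, h=5) → closed; open now [(0,3) g=2 f=8, (0,4) g=1 f=8, (1,5) g=1 f=8, (2,3) g=2 f=6, (2,4) g=1 f=6]
step 2: expand (2,3) (f=6, h=4) → closed; open now [(0,3) g=2 f=8, (0,4) g=1 f=8, (1,5) g=1 f=8, (2,2) g=3 f=6, (2,4) g=1 f=6, (3,3) g=3 f=6]
step 3: expand (2,2) (f=6, h=3) → closed; open now [(0,3) g=2 f=8, (0,4) g=1 f=8, (1,5) g=1 f=8, (2,1) g=4 f=8, (2,4) g=1 f=6, (3,2) g=4 f=6, (3,3) g=3 f=6]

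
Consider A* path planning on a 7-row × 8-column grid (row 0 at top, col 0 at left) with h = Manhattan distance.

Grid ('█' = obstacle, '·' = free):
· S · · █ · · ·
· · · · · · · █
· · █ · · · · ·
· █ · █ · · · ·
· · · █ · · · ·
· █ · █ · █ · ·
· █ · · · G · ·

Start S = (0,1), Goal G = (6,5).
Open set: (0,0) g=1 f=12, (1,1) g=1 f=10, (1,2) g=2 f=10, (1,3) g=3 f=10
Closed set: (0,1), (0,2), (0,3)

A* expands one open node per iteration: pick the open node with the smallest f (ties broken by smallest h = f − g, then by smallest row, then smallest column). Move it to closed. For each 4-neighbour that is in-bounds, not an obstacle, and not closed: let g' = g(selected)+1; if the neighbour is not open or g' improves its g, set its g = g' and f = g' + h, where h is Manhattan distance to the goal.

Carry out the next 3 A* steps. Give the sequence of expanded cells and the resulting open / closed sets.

order=[(1,3) → (1,4) → (1,5)]; open=[(0,0) g=1 f=12, (0,5) g=6 f=12, (1,1) g=1 f=10, (1,2) g=2 f=10, (1,6) g=6 f=12, (2,3) g=4 f=10, (2,4) g=5 f=10, (2,5) g=6 f=10]; closed=[(0,1), (0,2), (0,3), (1,3), (1,4), (1,5)]

step 1: expand (1,3) (f=10, h=7) → closed; open now [(0,0) g=1 f=12, (1,1) g=1 f=10, (1,2) g=2 f=10, (1,4) g=4 f=10, (2,3) g=4 f=10]
step 2: expand (1,4) (f=10, h=6) → closed; open now [(0,0) g=1 f=12, (1,1) g=1 f=10, (1,2) g=2 f=10, (1,5) g=5 f=10, (2,3) g=4 f=10, (2,4) g=5 f=10]
step 3: expand (1,5) (f=10, h=5) → closed; open now [(0,0) g=1 f=12, (0,5) g=6 f=12, (1,1) g=1 f=10, (1,2) g=2 f=10, (1,6) g=6 f=12, (2,3) g=4 f=10, (2,4) g=5 f=10, (2,5) g=6 f=10]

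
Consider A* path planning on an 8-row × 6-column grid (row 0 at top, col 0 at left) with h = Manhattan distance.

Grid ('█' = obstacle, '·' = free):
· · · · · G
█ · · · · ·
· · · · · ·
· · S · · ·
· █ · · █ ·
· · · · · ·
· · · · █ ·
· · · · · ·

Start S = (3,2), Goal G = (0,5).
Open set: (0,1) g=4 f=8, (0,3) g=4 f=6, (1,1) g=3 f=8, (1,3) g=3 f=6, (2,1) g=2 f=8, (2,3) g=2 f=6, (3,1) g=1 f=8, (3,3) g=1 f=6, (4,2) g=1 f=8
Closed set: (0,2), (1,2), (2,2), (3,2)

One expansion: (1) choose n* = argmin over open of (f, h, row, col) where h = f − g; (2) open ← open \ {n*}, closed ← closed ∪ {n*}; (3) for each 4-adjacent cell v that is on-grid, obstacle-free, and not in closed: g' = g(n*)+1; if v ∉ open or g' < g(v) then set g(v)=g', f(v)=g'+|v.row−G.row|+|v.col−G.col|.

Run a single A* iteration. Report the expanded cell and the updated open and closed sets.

step 1: expand (0,3) (f=6, h=2) → closed; open now [(0,1) g=4 f=8, (0,4) g=5 f=6, (1,1) g=3 f=8, (1,3) g=3 f=6, (2,1) g=2 f=8, (2,3) g=2 f=6, (3,1) g=1 f=8, (3,3) g=1 f=6, (4,2) g=1 f=8]

expanded=(0,3); open=[(0,1) g=4 f=8, (0,4) g=5 f=6, (1,1) g=3 f=8, (1,3) g=3 f=6, (2,1) g=2 f=8, (2,3) g=2 f=6, (3,1) g=1 f=8, (3,3) g=1 f=6, (4,2) g=1 f=8]; closed=[(0,2), (0,3), (1,2), (2,2), (3,2)]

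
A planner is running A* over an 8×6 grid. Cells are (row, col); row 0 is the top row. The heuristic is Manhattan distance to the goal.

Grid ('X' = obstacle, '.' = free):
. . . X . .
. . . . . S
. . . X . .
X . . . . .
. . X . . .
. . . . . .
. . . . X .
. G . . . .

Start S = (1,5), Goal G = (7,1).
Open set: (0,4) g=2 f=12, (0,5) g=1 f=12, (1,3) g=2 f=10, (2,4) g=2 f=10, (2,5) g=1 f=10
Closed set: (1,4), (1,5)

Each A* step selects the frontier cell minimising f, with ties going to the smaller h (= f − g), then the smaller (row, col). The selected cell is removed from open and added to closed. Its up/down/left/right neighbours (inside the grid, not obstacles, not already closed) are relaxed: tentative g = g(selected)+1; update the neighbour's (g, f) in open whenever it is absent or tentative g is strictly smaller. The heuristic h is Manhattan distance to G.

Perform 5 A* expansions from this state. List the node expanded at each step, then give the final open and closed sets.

step 1: expand (1,3) (f=10, h=8) → closed; open now [(0,4) g=2 f=12, (0,5) g=1 f=12, (1,2) g=3 f=10, (2,4) g=2 f=10, (2,5) g=1 f=10]
step 2: expand (1,2) (f=10, h=7) → closed; open now [(0,2) g=4 f=12, (0,4) g=2 f=12, (0,5) g=1 f=12, (1,1) g=4 f=10, (2,2) g=4 f=10, (2,4) g=2 f=10, (2,5) g=1 f=10]
step 3: expand (1,1) (f=10, h=6) → closed; open now [(0,1) g=5 f=12, (0,2) g=4 f=12, (0,4) g=2 f=12, (0,5) g=1 f=12, (1,0) g=5 f=12, (2,1) g=5 f=10, (2,2) g=4 f=10, (2,4) g=2 f=10, (2,5) g=1 f=10]
step 4: expand (2,1) (f=10, h=5) → closed; open now [(0,1) g=5 f=12, (0,2) g=4 f=12, (0,4) g=2 f=12, (0,5) g=1 f=12, (1,0) g=5 f=12, (2,0) g=6 f=12, (2,2) g=4 f=10, (2,4) g=2 f=10, (2,5) g=1 f=10, (3,1) g=6 f=10]
step 5: expand (3,1) (f=10, h=4) → closed; open now [(0,1) g=5 f=12, (0,2) g=4 f=12, (0,4) g=2 f=12, (0,5) g=1 f=12, (1,0) g=5 f=12, (2,0) g=6 f=12, (2,2) g=4 f=10, (2,4) g=2 f=10, (2,5) g=1 f=10, (3,2) g=7 f=12, (4,1) g=7 f=10]

order=[(1,3) → (1,2) → (1,1) → (2,1) → (3,1)]; open=[(0,1) g=5 f=12, (0,2) g=4 f=12, (0,4) g=2 f=12, (0,5) g=1 f=12, (1,0) g=5 f=12, (2,0) g=6 f=12, (2,2) g=4 f=10, (2,4) g=2 f=10, (2,5) g=1 f=10, (3,2) g=7 f=12, (4,1) g=7 f=10]; closed=[(1,1), (1,2), (1,3), (1,4), (1,5), (2,1), (3,1)]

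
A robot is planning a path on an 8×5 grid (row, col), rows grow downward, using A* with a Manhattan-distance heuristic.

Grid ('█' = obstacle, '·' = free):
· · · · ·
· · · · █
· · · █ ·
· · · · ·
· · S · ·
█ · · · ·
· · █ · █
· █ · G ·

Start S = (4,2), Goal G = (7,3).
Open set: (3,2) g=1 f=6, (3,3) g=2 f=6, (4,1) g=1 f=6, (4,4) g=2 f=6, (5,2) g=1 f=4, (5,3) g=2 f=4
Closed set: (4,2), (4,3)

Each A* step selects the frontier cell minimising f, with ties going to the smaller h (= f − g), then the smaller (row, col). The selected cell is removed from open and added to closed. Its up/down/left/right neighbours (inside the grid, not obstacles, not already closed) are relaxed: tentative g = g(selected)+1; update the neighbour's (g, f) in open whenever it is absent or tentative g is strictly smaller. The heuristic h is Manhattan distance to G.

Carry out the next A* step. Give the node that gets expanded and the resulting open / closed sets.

expanded=(5,3); open=[(3,2) g=1 f=6, (3,3) g=2 f=6, (4,1) g=1 f=6, (4,4) g=2 f=6, (5,2) g=1 f=4, (5,4) g=3 f=6, (6,3) g=3 f=4]; closed=[(4,2), (4,3), (5,3)]

step 1: expand (5,3) (f=4, h=2) → closed; open now [(3,2) g=1 f=6, (3,3) g=2 f=6, (4,1) g=1 f=6, (4,4) g=2 f=6, (5,2) g=1 f=4, (5,4) g=3 f=6, (6,3) g=3 f=4]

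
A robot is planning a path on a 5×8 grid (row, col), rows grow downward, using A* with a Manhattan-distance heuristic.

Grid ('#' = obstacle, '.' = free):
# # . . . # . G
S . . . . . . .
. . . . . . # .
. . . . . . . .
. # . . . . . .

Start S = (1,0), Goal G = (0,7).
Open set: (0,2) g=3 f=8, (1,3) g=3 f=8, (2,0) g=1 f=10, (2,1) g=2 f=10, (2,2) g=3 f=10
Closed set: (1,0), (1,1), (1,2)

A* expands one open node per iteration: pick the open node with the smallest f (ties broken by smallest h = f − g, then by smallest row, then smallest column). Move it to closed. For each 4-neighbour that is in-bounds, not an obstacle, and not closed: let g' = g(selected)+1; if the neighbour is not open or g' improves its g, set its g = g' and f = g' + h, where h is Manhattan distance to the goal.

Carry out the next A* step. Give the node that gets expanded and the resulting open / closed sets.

step 1: expand (0,2) (f=8, h=5) → closed; open now [(0,3) g=4 f=8, (1,3) g=3 f=8, (2,0) g=1 f=10, (2,1) g=2 f=10, (2,2) g=3 f=10]

expanded=(0,2); open=[(0,3) g=4 f=8, (1,3) g=3 f=8, (2,0) g=1 f=10, (2,1) g=2 f=10, (2,2) g=3 f=10]; closed=[(0,2), (1,0), (1,1), (1,2)]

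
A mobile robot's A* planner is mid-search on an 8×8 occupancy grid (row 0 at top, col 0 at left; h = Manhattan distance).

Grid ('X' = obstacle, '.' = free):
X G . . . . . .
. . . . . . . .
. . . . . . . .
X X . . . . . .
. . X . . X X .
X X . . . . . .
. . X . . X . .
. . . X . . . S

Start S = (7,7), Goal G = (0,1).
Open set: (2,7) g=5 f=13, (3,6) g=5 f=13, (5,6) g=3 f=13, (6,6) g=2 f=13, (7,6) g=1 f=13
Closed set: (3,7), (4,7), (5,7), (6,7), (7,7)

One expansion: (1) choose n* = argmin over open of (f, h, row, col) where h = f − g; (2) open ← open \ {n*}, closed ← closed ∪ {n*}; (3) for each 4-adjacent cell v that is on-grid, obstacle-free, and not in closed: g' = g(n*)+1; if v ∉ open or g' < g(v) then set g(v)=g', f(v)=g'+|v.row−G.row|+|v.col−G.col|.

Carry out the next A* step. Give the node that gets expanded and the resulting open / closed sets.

step 1: expand (2,7) (f=13, h=8) → closed; open now [(1,7) g=6 f=13, (2,6) g=6 f=13, (3,6) g=5 f=13, (5,6) g=3 f=13, (6,6) g=2 f=13, (7,6) g=1 f=13]

expanded=(2,7); open=[(1,7) g=6 f=13, (2,6) g=6 f=13, (3,6) g=5 f=13, (5,6) g=3 f=13, (6,6) g=2 f=13, (7,6) g=1 f=13]; closed=[(2,7), (3,7), (4,7), (5,7), (6,7), (7,7)]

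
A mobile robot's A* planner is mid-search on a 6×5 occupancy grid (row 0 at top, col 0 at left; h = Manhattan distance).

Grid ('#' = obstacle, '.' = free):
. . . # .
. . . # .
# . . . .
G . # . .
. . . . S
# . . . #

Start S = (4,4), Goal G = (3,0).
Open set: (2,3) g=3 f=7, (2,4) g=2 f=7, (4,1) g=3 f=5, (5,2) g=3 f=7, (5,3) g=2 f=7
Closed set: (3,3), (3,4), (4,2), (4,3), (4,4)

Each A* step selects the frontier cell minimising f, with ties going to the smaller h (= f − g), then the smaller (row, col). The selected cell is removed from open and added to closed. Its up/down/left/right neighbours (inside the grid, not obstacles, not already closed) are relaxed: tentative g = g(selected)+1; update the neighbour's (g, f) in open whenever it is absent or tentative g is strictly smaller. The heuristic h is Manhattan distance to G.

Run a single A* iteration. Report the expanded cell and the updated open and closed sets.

step 1: expand (4,1) (f=5, h=2) → closed; open now [(2,3) g=3 f=7, (2,4) g=2 f=7, (3,1) g=4 f=5, (4,0) g=4 f=5, (5,1) g=4 f=7, (5,2) g=3 f=7, (5,3) g=2 f=7]

expanded=(4,1); open=[(2,3) g=3 f=7, (2,4) g=2 f=7, (3,1) g=4 f=5, (4,0) g=4 f=5, (5,1) g=4 f=7, (5,2) g=3 f=7, (5,3) g=2 f=7]; closed=[(3,3), (3,4), (4,1), (4,2), (4,3), (4,4)]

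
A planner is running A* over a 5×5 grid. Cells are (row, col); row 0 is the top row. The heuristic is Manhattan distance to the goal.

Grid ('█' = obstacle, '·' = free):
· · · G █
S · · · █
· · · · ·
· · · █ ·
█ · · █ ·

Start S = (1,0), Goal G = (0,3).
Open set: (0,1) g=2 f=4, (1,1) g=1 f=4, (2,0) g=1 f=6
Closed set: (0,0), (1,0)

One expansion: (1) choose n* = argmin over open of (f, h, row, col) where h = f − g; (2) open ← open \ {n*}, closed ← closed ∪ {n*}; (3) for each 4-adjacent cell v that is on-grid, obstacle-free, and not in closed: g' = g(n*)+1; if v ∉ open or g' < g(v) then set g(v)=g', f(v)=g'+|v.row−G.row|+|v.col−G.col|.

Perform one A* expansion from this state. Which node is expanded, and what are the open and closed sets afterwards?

expanded=(0,1); open=[(0,2) g=3 f=4, (1,1) g=1 f=4, (2,0) g=1 f=6]; closed=[(0,0), (0,1), (1,0)]

step 1: expand (0,1) (f=4, h=2) → closed; open now [(0,2) g=3 f=4, (1,1) g=1 f=4, (2,0) g=1 f=6]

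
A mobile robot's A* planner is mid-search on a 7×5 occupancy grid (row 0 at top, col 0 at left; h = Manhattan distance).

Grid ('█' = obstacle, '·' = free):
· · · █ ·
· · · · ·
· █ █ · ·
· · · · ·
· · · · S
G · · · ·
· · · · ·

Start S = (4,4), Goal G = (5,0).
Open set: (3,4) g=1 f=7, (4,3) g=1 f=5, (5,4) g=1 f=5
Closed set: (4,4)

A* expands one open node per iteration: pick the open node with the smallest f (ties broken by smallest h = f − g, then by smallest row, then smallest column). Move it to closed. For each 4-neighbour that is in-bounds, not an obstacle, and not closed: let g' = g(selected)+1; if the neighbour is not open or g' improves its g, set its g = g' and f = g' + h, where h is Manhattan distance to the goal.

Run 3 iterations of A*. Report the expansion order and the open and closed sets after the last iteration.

step 1: expand (4,3) (f=5, h=4) → closed; open now [(3,3) g=2 f=7, (3,4) g=1 f=7, (4,2) g=2 f=5, (5,3) g=2 f=5, (5,4) g=1 f=5]
step 2: expand (4,2) (f=5, h=3) → closed; open now [(3,2) g=3 f=7, (3,3) g=2 f=7, (3,4) g=1 f=7, (4,1) g=3 f=5, (5,2) g=3 f=5, (5,3) g=2 f=5, (5,4) g=1 f=5]
step 3: expand (4,1) (f=5, h=2) → closed; open now [(3,1) g=4 f=7, (3,2) g=3 f=7, (3,3) g=2 f=7, (3,4) g=1 f=7, (4,0) g=4 f=5, (5,1) g=4 f=5, (5,2) g=3 f=5, (5,3) g=2 f=5, (5,4) g=1 f=5]

order=[(4,3) → (4,2) → (4,1)]; open=[(3,1) g=4 f=7, (3,2) g=3 f=7, (3,3) g=2 f=7, (3,4) g=1 f=7, (4,0) g=4 f=5, (5,1) g=4 f=5, (5,2) g=3 f=5, (5,3) g=2 f=5, (5,4) g=1 f=5]; closed=[(4,1), (4,2), (4,3), (4,4)]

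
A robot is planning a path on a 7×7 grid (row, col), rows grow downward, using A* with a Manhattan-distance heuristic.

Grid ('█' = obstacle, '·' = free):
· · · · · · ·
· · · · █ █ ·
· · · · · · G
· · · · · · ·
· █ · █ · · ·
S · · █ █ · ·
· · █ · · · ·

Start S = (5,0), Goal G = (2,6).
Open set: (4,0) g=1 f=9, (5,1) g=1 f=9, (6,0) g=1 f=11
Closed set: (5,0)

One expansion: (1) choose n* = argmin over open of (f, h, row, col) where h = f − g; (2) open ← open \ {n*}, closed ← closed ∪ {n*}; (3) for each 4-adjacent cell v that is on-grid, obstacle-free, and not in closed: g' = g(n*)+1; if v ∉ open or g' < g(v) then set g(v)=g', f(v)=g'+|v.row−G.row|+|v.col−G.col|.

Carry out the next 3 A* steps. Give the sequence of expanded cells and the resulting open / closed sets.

order=[(4,0) → (3,0) → (2,0)]; open=[(1,0) g=4 f=11, (2,1) g=4 f=9, (3,1) g=3 f=9, (5,1) g=1 f=9, (6,0) g=1 f=11]; closed=[(2,0), (3,0), (4,0), (5,0)]

step 1: expand (4,0) (f=9, h=8) → closed; open now [(3,0) g=2 f=9, (5,1) g=1 f=9, (6,0) g=1 f=11]
step 2: expand (3,0) (f=9, h=7) → closed; open now [(2,0) g=3 f=9, (3,1) g=3 f=9, (5,1) g=1 f=9, (6,0) g=1 f=11]
step 3: expand (2,0) (f=9, h=6) → closed; open now [(1,0) g=4 f=11, (2,1) g=4 f=9, (3,1) g=3 f=9, (5,1) g=1 f=9, (6,0) g=1 f=11]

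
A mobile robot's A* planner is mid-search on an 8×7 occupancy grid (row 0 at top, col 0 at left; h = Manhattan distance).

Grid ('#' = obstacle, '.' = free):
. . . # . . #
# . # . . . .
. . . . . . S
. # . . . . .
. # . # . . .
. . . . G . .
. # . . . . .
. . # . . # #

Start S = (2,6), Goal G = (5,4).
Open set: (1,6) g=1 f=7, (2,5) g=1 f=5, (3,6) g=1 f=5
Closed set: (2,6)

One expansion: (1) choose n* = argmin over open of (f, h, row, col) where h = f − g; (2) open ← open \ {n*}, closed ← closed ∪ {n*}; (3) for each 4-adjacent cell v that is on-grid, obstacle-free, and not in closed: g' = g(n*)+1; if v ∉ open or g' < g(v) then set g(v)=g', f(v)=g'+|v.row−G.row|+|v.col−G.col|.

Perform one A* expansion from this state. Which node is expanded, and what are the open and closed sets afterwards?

step 1: expand (2,5) (f=5, h=4) → closed; open now [(1,5) g=2 f=7, (1,6) g=1 f=7, (2,4) g=2 f=5, (3,5) g=2 f=5, (3,6) g=1 f=5]

expanded=(2,5); open=[(1,5) g=2 f=7, (1,6) g=1 f=7, (2,4) g=2 f=5, (3,5) g=2 f=5, (3,6) g=1 f=5]; closed=[(2,5), (2,6)]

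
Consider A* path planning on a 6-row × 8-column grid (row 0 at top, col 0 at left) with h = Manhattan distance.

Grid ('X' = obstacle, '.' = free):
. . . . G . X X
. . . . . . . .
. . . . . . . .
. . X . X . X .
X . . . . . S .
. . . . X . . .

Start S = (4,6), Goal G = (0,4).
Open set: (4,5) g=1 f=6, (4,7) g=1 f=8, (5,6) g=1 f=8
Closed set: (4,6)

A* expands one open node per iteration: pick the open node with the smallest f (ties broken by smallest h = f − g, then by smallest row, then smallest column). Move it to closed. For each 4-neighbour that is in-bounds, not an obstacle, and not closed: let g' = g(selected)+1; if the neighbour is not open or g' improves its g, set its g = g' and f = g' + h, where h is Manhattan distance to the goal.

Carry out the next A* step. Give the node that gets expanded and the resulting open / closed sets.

step 1: expand (4,5) (f=6, h=5) → closed; open now [(3,5) g=2 f=6, (4,4) g=2 f=6, (4,7) g=1 f=8, (5,5) g=2 f=8, (5,6) g=1 f=8]

expanded=(4,5); open=[(3,5) g=2 f=6, (4,4) g=2 f=6, (4,7) g=1 f=8, (5,5) g=2 f=8, (5,6) g=1 f=8]; closed=[(4,5), (4,6)]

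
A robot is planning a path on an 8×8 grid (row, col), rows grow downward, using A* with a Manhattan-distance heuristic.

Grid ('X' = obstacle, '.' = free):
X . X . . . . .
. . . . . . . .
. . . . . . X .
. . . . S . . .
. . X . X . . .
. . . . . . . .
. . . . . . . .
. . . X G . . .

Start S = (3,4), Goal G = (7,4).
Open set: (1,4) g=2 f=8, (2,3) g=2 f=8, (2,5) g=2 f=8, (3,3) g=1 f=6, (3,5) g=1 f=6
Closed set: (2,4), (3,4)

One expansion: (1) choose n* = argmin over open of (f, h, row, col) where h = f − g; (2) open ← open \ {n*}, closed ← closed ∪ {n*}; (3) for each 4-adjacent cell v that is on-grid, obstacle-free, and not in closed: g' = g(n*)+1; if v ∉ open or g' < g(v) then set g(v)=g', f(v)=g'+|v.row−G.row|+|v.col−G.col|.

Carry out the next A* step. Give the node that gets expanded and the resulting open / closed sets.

step 1: expand (3,3) (f=6, h=5) → closed; open now [(1,4) g=2 f=8, (2,3) g=2 f=8, (2,5) g=2 f=8, (3,2) g=2 f=8, (3,5) g=1 f=6, (4,3) g=2 f=6]

expanded=(3,3); open=[(1,4) g=2 f=8, (2,3) g=2 f=8, (2,5) g=2 f=8, (3,2) g=2 f=8, (3,5) g=1 f=6, (4,3) g=2 f=6]; closed=[(2,4), (3,3), (3,4)]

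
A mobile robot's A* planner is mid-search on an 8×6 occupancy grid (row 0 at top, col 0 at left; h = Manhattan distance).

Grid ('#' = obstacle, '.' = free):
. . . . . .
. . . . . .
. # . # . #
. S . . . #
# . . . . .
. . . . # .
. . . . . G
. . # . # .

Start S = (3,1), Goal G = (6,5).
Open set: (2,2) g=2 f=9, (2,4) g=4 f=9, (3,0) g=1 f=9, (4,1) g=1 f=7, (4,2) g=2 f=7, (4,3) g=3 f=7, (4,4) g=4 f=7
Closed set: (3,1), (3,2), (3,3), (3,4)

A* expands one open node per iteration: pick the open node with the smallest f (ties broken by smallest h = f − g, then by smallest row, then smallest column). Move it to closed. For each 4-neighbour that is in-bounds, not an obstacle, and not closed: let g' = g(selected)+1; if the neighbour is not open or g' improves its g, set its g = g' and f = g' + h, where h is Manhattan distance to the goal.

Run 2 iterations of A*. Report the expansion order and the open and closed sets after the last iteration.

step 1: expand (4,4) (f=7, h=3) → closed; open now [(2,2) g=2 f=9, (2,4) g=4 f=9, (3,0) g=1 f=9, (4,1) g=1 f=7, (4,2) g=2 f=7, (4,3) g=3 f=7, (4,5) g=5 f=7]
step 2: expand (4,5) (f=7, h=2) → closed; open now [(2,2) g=2 f=9, (2,4) g=4 f=9, (3,0) g=1 f=9, (4,1) g=1 f=7, (4,2) g=2 f=7, (4,3) g=3 f=7, (5,5) g=6 f=7]

order=[(4,4) → (4,5)]; open=[(2,2) g=2 f=9, (2,4) g=4 f=9, (3,0) g=1 f=9, (4,1) g=1 f=7, (4,2) g=2 f=7, (4,3) g=3 f=7, (5,5) g=6 f=7]; closed=[(3,1), (3,2), (3,3), (3,4), (4,4), (4,5)]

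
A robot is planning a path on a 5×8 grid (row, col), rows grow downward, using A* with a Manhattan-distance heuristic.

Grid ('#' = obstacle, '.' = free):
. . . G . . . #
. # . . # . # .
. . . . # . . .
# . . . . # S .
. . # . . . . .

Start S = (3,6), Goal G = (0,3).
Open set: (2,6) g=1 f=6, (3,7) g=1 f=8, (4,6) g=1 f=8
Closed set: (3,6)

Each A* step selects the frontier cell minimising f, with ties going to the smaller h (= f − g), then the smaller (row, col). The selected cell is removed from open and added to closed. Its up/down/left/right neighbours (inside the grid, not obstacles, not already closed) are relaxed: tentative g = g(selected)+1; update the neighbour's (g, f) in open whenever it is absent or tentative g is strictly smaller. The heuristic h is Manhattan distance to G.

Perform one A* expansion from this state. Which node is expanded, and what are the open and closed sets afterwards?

expanded=(2,6); open=[(2,5) g=2 f=6, (2,7) g=2 f=8, (3,7) g=1 f=8, (4,6) g=1 f=8]; closed=[(2,6), (3,6)]

step 1: expand (2,6) (f=6, h=5) → closed; open now [(2,5) g=2 f=6, (2,7) g=2 f=8, (3,7) g=1 f=8, (4,6) g=1 f=8]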